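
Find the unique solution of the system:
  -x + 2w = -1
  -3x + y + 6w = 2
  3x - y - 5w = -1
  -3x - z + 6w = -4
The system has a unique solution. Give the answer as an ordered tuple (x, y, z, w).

(3, 5, 1, 1)

Form the augmented matrix and row-reduce:
  [ -1   0   0   2  |  -1 ]
  [ -3   1   0   6  |   2 ]
  [  3  -1   0  -5  |  -1 ]
  [ -3   0  -1   6  |  -4 ]
r1 ← -1·r1
  [  1   0   0  -2  |   1 ]
  [ -3   1   0   6  |   2 ]
  [  3  -1   0  -5  |  -1 ]
  [ -3   0  -1   6  |  -4 ]
r2 ← r2 + 3·r1
  [  1   0   0  -2  |   1 ]
  [  0   1   0   0  |   5 ]
  [  3  -1   0  -5  |  -1 ]
  [ -3   0  -1   6  |  -4 ]
r3 ← r3 − 3·r1
  [  1   0   0  -2  |   1 ]
  [  0   1   0   0  |   5 ]
  [  0  -1   0   1  |  -4 ]
  [ -3   0  -1   6  |  -4 ]
r4 ← r4 + 3·r1
  [ 1   0   0  -2  |   1 ]
  [ 0   1   0   0  |   5 ]
  [ 0  -1   0   1  |  -4 ]
  [ 0   0  -1   0  |  -1 ]
r3 ← r3 + r2
  [ 1  0   0  -2  |   1 ]
  [ 0  1   0   0  |   5 ]
  [ 0  0   0   1  |   1 ]
  [ 0  0  -1   0  |  -1 ]
r3 ↔ r4
  [ 1  0   0  -2  |   1 ]
  [ 0  1   0   0  |   5 ]
  [ 0  0  -1   0  |  -1 ]
  [ 0  0   0   1  |   1 ]
r3 ← -1·r3
  [ 1  0  0  -2  |  1 ]
  [ 0  1  0   0  |  5 ]
  [ 0  0  1   0  |  1 ]
  [ 0  0  0   1  |  1 ]
r1 ← r1 + 2·r4
  [ 1  0  0  0  |  3 ]
  [ 0  1  0  0  |  5 ]
  [ 0  0  1  0  |  1 ]
  [ 0  0  0  1  |  1 ]
Reading off the last column: x = 3, y = 5, z = 1, w = 1.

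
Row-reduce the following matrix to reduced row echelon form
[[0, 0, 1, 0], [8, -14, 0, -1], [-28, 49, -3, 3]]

R1 ↔ R2
  [   8  -14   0  -1 ]
  [   0    0   1   0 ]
  [ -28   49  -3   3 ]
R1 := 1/8·R1
  [   1  -7/4   0  -1/8 ]
  [   0     0   1     0 ]
  [ -28    49  -3     3 ]
R3 := R3 + 28·R1
  [ 1  -7/4   0  -1/8 ]
  [ 0     0   1     0 ]
  [ 0     0  -3  -1/2 ]
R3 := R3 + 3·R2
  [ 1  -7/4  0  -1/8 ]
  [ 0     0  1     0 ]
  [ 0     0  0  -1/2 ]
R3 := -2·R3
  [ 1  -7/4  0  -1/8 ]
  [ 0     0  1     0 ]
  [ 0     0  0     1 ]
R1 := R1 + 1/8·R3
  [ 1  -7/4  0  0 ]
  [ 0     0  1  0 ]
  [ 0     0  0  1 ]

[[1, -7/4, 0, 0], [0, 0, 1, 0], [0, 0, 0, 1]]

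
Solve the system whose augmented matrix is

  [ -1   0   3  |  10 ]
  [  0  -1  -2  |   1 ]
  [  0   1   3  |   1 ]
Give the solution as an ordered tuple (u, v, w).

(-4, -5, 2)

Multiply R1 by -1.
  [ 1   0  -3  |  -10 ]
  [ 0  -1  -2  |    1 ]
  [ 0   1   3  |    1 ]
Multiply R2 by -1.
  [ 1  0  -3  |  -10 ]
  [ 0  1   2  |   -1 ]
  [ 0  1   3  |    1 ]
Subtract R2 from R3.
  [ 1  0  -3  |  -10 ]
  [ 0  1   2  |   -1 ]
  [ 0  0   1  |    2 ]
Subtract 2 times R3 from R2.
  [ 1  0  -3  |  -10 ]
  [ 0  1   0  |   -5 ]
  [ 0  0   1  |    2 ]
Add 3 times R3 to R1.
  [ 1  0  0  |  -4 ]
  [ 0  1  0  |  -5 ]
  [ 0  0  1  |   2 ]
Reading off the last column: u = -4, v = -5, w = 2.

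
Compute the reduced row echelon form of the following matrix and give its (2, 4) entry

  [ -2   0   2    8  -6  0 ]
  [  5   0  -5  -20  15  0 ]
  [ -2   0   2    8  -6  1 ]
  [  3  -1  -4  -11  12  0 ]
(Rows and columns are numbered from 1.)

-1

ρ1 := -1/2·ρ1
  [  1   0  -1   -4   3  0 ]
  [  5   0  -5  -20  15  0 ]
  [ -2   0   2    8  -6  1 ]
  [  3  -1  -4  -11  12  0 ]
ρ2 := ρ2 − 5·ρ1
  [  1   0  -1   -4   3  0 ]
  [  0   0   0    0   0  0 ]
  [ -2   0   2    8  -6  1 ]
  [  3  -1  -4  -11  12  0 ]
ρ3 := ρ3 + 2·ρ1
  [ 1   0  -1   -4   3  0 ]
  [ 0   0   0    0   0  0 ]
  [ 0   0   0    0   0  1 ]
  [ 3  -1  -4  -11  12  0 ]
ρ4 := ρ4 − 3·ρ1
  [ 1   0  -1  -4  3  0 ]
  [ 0   0   0   0  0  0 ]
  [ 0   0   0   0  0  1 ]
  [ 0  -1  -1   1  3  0 ]
ρ2 <-> ρ4
  [ 1   0  -1  -4  3  0 ]
  [ 0  -1  -1   1  3  0 ]
  [ 0   0   0   0  0  1 ]
  [ 0   0   0   0  0  0 ]
ρ2 := -1·ρ2
  [ 1  0  -1  -4   3  0 ]
  [ 0  1   1  -1  -3  0 ]
  [ 0  0   0   0   0  1 ]
  [ 0  0   0   0   0  0 ]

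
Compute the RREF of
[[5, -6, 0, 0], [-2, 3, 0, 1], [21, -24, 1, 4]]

[[1, 0, 0, 2], [0, 1, 0, 5/3], [0, 0, 1, 2]]

ρ1 ← 1/5·ρ1
  [  1  -6/5  0  0 ]
  [ -2     3  0  1 ]
  [ 21   -24  1  4 ]
ρ2 ← ρ2 + 2·ρ1
  [  1  -6/5  0  0 ]
  [  0   3/5  0  1 ]
  [ 21   -24  1  4 ]
ρ3 ← ρ3 − 21·ρ1
  [ 1  -6/5  0  0 ]
  [ 0   3/5  0  1 ]
  [ 0   6/5  1  4 ]
ρ2 ← 5/3·ρ2
  [ 1  -6/5  0    0 ]
  [ 0     1  0  5/3 ]
  [ 0   6/5  1    4 ]
ρ3 ← ρ3 − 6/5·ρ2
  [ 1  -6/5  0    0 ]
  [ 0     1  0  5/3 ]
  [ 0     0  1    2 ]
ρ1 ← ρ1 + 6/5·ρ2
  [ 1  0  0    2 ]
  [ 0  1  0  5/3 ]
  [ 0  0  1    2 ]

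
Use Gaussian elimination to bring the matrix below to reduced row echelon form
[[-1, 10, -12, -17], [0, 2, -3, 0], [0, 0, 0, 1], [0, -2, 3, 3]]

[[1, 0, -3, 0], [0, 1, -3/2, 0], [0, 0, 0, 1], [0, 0, 0, 0]]

R1 → -1·R1
  [ 1  -10  12  17 ]
  [ 0    2  -3   0 ]
  [ 0    0   0   1 ]
  [ 0   -2   3   3 ]
R2 → 1/2·R2
  [ 1  -10    12  17 ]
  [ 0    1  -3/2   0 ]
  [ 0    0     0   1 ]
  [ 0   -2     3   3 ]
R4 → R4 + 2·R2
  [ 1  -10    12  17 ]
  [ 0    1  -3/2   0 ]
  [ 0    0     0   1 ]
  [ 0    0     0   3 ]
R4 → R4 − 3·R3
  [ 1  -10    12  17 ]
  [ 0    1  -3/2   0 ]
  [ 0    0     0   1 ]
  [ 0    0     0   0 ]
R1 → R1 − 17·R3
  [ 1  -10    12  0 ]
  [ 0    1  -3/2  0 ]
  [ 0    0     0  1 ]
  [ 0    0     0  0 ]
R1 → R1 + 10·R2
  [ 1  0    -3  0 ]
  [ 0  1  -3/2  0 ]
  [ 0  0     0  1 ]
  [ 0  0     0  0 ]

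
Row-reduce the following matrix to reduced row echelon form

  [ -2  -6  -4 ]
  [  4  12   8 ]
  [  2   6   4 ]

[[1, 3, 2], [0, 0, 0], [0, 0, 0]]

ρ1 ← -1/2·ρ1
ρ2 ← ρ2 − 4·ρ1
ρ3 ← ρ3 − 2·ρ1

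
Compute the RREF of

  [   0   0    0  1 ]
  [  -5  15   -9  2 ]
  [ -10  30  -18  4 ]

Swap R1 and R2.
  [  -5  15   -9  2 ]
  [   0   0    0  1 ]
  [ -10  30  -18  4 ]
Multiply R1 by -1/5.
  [   1  -3  9/5  -2/5 ]
  [   0   0    0     1 ]
  [ -10  30  -18     4 ]
Add 10 times R1 to R3.
  [ 1  -3  9/5  -2/5 ]
  [ 0   0    0     1 ]
  [ 0   0    0     0 ]
Add 2/5 times R2 to R1.
  [ 1  -3  9/5  0 ]
  [ 0   0    0  1 ]
  [ 0   0    0  0 ]

[[1, -3, 9/5, 0], [0, 0, 0, 1], [0, 0, 0, 0]]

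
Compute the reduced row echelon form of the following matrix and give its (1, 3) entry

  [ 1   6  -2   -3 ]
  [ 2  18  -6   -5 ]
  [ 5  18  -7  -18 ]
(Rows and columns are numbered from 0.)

1/2

r2 → r2 − 2·r1
  [ 1   6  -2   -3 ]
  [ 0   6  -2    1 ]
  [ 5  18  -7  -18 ]
r3 → r3 − 5·r1
  [ 1    6  -2  -3 ]
  [ 0    6  -2   1 ]
  [ 0  -12   3  -3 ]
r2 → 1/6·r2
  [ 1    6    -2   -3 ]
  [ 0    1  -1/3  1/6 ]
  [ 0  -12     3   -3 ]
r3 → r3 + 12·r2
  [ 1  6    -2   -3 ]
  [ 0  1  -1/3  1/6 ]
  [ 0  0    -1   -1 ]
r3 → -1·r3
  [ 1  6    -2   -3 ]
  [ 0  1  -1/3  1/6 ]
  [ 0  0     1    1 ]
r2 → r2 + 1/3·r3
  [ 1  6  -2   -3 ]
  [ 0  1   0  1/2 ]
  [ 0  0   1    1 ]
r1 → r1 + 2·r3
  [ 1  6  0   -1 ]
  [ 0  1  0  1/2 ]
  [ 0  0  1    1 ]
r1 → r1 − 6·r2
  [ 1  0  0   -4 ]
  [ 0  1  0  1/2 ]
  [ 0  0  1    1 ]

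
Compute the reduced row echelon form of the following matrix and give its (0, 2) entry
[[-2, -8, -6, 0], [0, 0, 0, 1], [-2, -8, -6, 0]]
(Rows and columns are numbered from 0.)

Multiply ρ1 by -1/2.
  [  1   4   3  0 ]
  [  0   0   0  1 ]
  [ -2  -8  -6  0 ]
Add 2 times ρ1 to ρ3.
  [ 1  4  3  0 ]
  [ 0  0  0  1 ]
  [ 0  0  0  0 ]

3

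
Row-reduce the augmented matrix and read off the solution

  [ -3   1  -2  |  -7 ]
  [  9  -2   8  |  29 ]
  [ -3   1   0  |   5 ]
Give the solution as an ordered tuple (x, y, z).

(-3, -4, 6)

ρ1 ← -1/3·ρ1
  [  1  -1/3  2/3  |  7/3 ]
  [  9    -2    8  |   29 ]
  [ -3     1    0  |    5 ]
ρ2 ← ρ2 − 9·ρ1
  [  1  -1/3  2/3  |  7/3 ]
  [  0     1    2  |    8 ]
  [ -3     1    0  |    5 ]
ρ3 ← ρ3 + 3·ρ1
  [ 1  -1/3  2/3  |  7/3 ]
  [ 0     1    2  |    8 ]
  [ 0     0    2  |   12 ]
ρ3 ← 1/2·ρ3
  [ 1  -1/3  2/3  |  7/3 ]
  [ 0     1    2  |    8 ]
  [ 0     0    1  |    6 ]
ρ2 ← ρ2 − 2·ρ3
  [ 1  -1/3  2/3  |  7/3 ]
  [ 0     1    0  |   -4 ]
  [ 0     0    1  |    6 ]
ρ1 ← ρ1 − 2/3·ρ3
  [ 1  -1/3  0  |  -5/3 ]
  [ 0     1  0  |    -4 ]
  [ 0     0  1  |     6 ]
ρ1 ← ρ1 + 1/3·ρ2
  [ 1  0  0  |  -3 ]
  [ 0  1  0  |  -4 ]
  [ 0  0  1  |   6 ]
Reading off the last column: x = -3, y = -4, z = 6.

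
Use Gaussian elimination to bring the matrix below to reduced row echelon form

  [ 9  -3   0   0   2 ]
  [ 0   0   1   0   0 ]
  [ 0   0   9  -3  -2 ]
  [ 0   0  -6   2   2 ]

r1 -> 1/9·r1
  [ 1  -1/3   0   0  2/9 ]
  [ 0     0   1   0    0 ]
  [ 0     0   9  -3   -2 ]
  [ 0     0  -6   2    2 ]
r3 -> r3 − 9·r2
  [ 1  -1/3   0   0  2/9 ]
  [ 0     0   1   0    0 ]
  [ 0     0   0  -3   -2 ]
  [ 0     0  -6   2    2 ]
r4 -> r4 + 6·r2
  [ 1  -1/3  0   0  2/9 ]
  [ 0     0  1   0    0 ]
  [ 0     0  0  -3   -2 ]
  [ 0     0  0   2    2 ]
r3 -> -1/3·r3
  [ 1  -1/3  0  0  2/9 ]
  [ 0     0  1  0    0 ]
  [ 0     0  0  1  2/3 ]
  [ 0     0  0  2    2 ]
r4 -> r4 − 2·r3
  [ 1  -1/3  0  0  2/9 ]
  [ 0     0  1  0    0 ]
  [ 0     0  0  1  2/3 ]
  [ 0     0  0  0  2/3 ]
r4 -> 3/2·r4
  [ 1  -1/3  0  0  2/9 ]
  [ 0     0  1  0    0 ]
  [ 0     0  0  1  2/3 ]
  [ 0     0  0  0    1 ]
r3 -> r3 − 2/3·r4
  [ 1  -1/3  0  0  2/9 ]
  [ 0     0  1  0    0 ]
  [ 0     0  0  1    0 ]
  [ 0     0  0  0    1 ]
r1 -> r1 − 2/9·r4
  [ 1  -1/3  0  0  0 ]
  [ 0     0  1  0  0 ]
  [ 0     0  0  1  0 ]
  [ 0     0  0  0  1 ]

[[1, -1/3, 0, 0, 0], [0, 0, 1, 0, 0], [0, 0, 0, 1, 0], [0, 0, 0, 0, 1]]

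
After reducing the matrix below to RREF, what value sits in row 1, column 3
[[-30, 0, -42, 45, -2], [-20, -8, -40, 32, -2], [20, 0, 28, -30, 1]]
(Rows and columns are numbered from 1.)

7/5

r1 -> -1/30·r1
r2 -> r2 + 20·r1
r3 -> r3 − 20·r1
r2 -> -1/8·r2
r3 -> -3·r3
r2 -> r2 − 1/12·r3
r1 -> r1 − 1/15·r3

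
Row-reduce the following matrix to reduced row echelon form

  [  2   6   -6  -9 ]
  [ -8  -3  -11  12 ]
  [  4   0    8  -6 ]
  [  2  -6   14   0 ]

Multiply r1 by 1/2.
Add 8 times r1 to r2.
Subtract 4 times r1 from r3.
Subtract 2 times r1 from r4.
Multiply r2 by 1/21.
Add 12 times r2 to r3.
Add 12 times r2 to r4.
Multiply r3 by -7/12.
Add 33/7 times r3 to r4.
Add 8/7 times r3 to r2.
Add 9/2 times r3 to r1.
Subtract 3 times r2 from r1.

[[1, 0, 2, 0], [0, 1, -5/3, 0], [0, 0, 0, 1], [0, 0, 0, 0]]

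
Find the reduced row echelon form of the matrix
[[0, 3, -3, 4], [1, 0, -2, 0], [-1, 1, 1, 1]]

ρ1 ↔ ρ2
  [  1  0  -2  0 ]
  [  0  3  -3  4 ]
  [ -1  1   1  1 ]
ρ3 -> ρ3 + ρ1
  [ 1  0  -2  0 ]
  [ 0  3  -3  4 ]
  [ 0  1  -1  1 ]
ρ2 -> 1/3·ρ2
  [ 1  0  -2    0 ]
  [ 0  1  -1  4/3 ]
  [ 0  1  -1    1 ]
ρ3 -> ρ3 − ρ2
  [ 1  0  -2     0 ]
  [ 0  1  -1   4/3 ]
  [ 0  0   0  -1/3 ]
ρ3 -> -3·ρ3
  [ 1  0  -2    0 ]
  [ 0  1  -1  4/3 ]
  [ 0  0   0    1 ]
ρ2 -> ρ2 − 4/3·ρ3
  [ 1  0  -2  0 ]
  [ 0  1  -1  0 ]
  [ 0  0   0  1 ]

[[1, 0, -2, 0], [0, 1, -1, 0], [0, 0, 0, 1]]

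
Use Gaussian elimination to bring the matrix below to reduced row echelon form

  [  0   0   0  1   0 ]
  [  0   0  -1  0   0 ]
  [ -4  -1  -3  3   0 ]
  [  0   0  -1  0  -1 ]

ρ1 <-> ρ3
ρ1 -> -1/4·ρ1
ρ2 -> -1·ρ2
ρ4 -> ρ4 + ρ2
ρ4 -> -1·ρ4
ρ1 -> ρ1 + 3/4·ρ3
ρ1 -> ρ1 − 3/4·ρ2

[[1, 1/4, 0, 0, 0], [0, 0, 1, 0, 0], [0, 0, 0, 1, 0], [0, 0, 0, 0, 1]]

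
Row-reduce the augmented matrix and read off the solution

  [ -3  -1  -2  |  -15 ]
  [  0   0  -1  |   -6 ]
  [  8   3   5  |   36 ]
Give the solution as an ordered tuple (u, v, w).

R1 ← -1/3·R1
  [ 1  1/3  2/3  |   5 ]
  [ 0    0   -1  |  -6 ]
  [ 8    3    5  |  36 ]
R3 ← R3 − 8·R1
  [ 1  1/3   2/3  |   5 ]
  [ 0    0    -1  |  -6 ]
  [ 0  1/3  -1/3  |  -4 ]
R2 ↔ R3
  [ 1  1/3   2/3  |   5 ]
  [ 0  1/3  -1/3  |  -4 ]
  [ 0    0    -1  |  -6 ]
R2 ← 3·R2
  [ 1  1/3  2/3  |    5 ]
  [ 0    1   -1  |  -12 ]
  [ 0    0   -1  |   -6 ]
R3 ← -1·R3
  [ 1  1/3  2/3  |    5 ]
  [ 0    1   -1  |  -12 ]
  [ 0    0    1  |    6 ]
R2 ← R2 + R3
  [ 1  1/3  2/3  |   5 ]
  [ 0    1    0  |  -6 ]
  [ 0    0    1  |   6 ]
R1 ← R1 − 2/3·R3
  [ 1  1/3  0  |   1 ]
  [ 0    1  0  |  -6 ]
  [ 0    0  1  |   6 ]
R1 ← R1 − 1/3·R2
  [ 1  0  0  |   3 ]
  [ 0  1  0  |  -6 ]
  [ 0  0  1  |   6 ]
Reading off the last column: u = 3, v = -6, w = 6.

(3, -6, 6)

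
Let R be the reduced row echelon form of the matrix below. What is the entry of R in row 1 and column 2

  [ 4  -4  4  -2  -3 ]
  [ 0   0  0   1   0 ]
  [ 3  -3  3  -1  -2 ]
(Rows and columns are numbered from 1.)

-1

R1 ← 1/4·R1
  [ 1  -1  1  -1/2  -3/4 ]
  [ 0   0  0     1     0 ]
  [ 3  -3  3    -1    -2 ]
R3 ← R3 − 3·R1
  [ 1  -1  1  -1/2  -3/4 ]
  [ 0   0  0     1     0 ]
  [ 0   0  0   1/2   1/4 ]
R3 ← R3 − 1/2·R2
  [ 1  -1  1  -1/2  -3/4 ]
  [ 0   0  0     1     0 ]
  [ 0   0  0     0   1/4 ]
R3 ← 4·R3
  [ 1  -1  1  -1/2  -3/4 ]
  [ 0   0  0     1     0 ]
  [ 0   0  0     0     1 ]
R1 ← R1 + 3/4·R3
  [ 1  -1  1  -1/2  0 ]
  [ 0   0  0     1  0 ]
  [ 0   0  0     0  1 ]
R1 ← R1 + 1/2·R2
  [ 1  -1  1  0  0 ]
  [ 0   0  0  1  0 ]
  [ 0   0  0  0  1 ]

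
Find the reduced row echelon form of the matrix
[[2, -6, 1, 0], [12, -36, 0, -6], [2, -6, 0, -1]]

ρ1 := 1/2·ρ1
  [  1   -3  1/2   0 ]
  [ 12  -36    0  -6 ]
  [  2   -6    0  -1 ]
ρ2 := ρ2 − 12·ρ1
  [ 1  -3  1/2   0 ]
  [ 0   0   -6  -6 ]
  [ 2  -6    0  -1 ]
ρ3 := ρ3 − 2·ρ1
  [ 1  -3  1/2   0 ]
  [ 0   0   -6  -6 ]
  [ 0   0   -1  -1 ]
ρ2 := -1/6·ρ2
  [ 1  -3  1/2   0 ]
  [ 0   0    1   1 ]
  [ 0   0   -1  -1 ]
ρ3 := ρ3 + ρ2
  [ 1  -3  1/2  0 ]
  [ 0   0    1  1 ]
  [ 0   0    0  0 ]
ρ1 := ρ1 − 1/2·ρ2
  [ 1  -3  0  -1/2 ]
  [ 0   0  1     1 ]
  [ 0   0  0     0 ]

[[1, -3, 0, -1/2], [0, 0, 1, 1], [0, 0, 0, 0]]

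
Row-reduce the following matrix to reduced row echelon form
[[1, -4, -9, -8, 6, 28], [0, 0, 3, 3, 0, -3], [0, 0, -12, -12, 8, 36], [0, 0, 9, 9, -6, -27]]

Multiply ρ2 by 1/3.
  [ 1  -4   -9   -8   6   28 ]
  [ 0   0    1    1   0   -1 ]
  [ 0   0  -12  -12   8   36 ]
  [ 0   0    9    9  -6  -27 ]
Add 12 times ρ2 to ρ3.
  [ 1  -4  -9  -8   6   28 ]
  [ 0   0   1   1   0   -1 ]
  [ 0   0   0   0   8   24 ]
  [ 0   0   9   9  -6  -27 ]
Subtract 9 times ρ2 from ρ4.
  [ 1  -4  -9  -8   6   28 ]
  [ 0   0   1   1   0   -1 ]
  [ 0   0   0   0   8   24 ]
  [ 0   0   0   0  -6  -18 ]
Multiply ρ3 by 1/8.
  [ 1  -4  -9  -8   6   28 ]
  [ 0   0   1   1   0   -1 ]
  [ 0   0   0   0   1    3 ]
  [ 0   0   0   0  -6  -18 ]
Add 6 times ρ3 to ρ4.
  [ 1  -4  -9  -8  6  28 ]
  [ 0   0   1   1  0  -1 ]
  [ 0   0   0   0  1   3 ]
  [ 0   0   0   0  0   0 ]
Subtract 6 times ρ3 from ρ1.
  [ 1  -4  -9  -8  0  10 ]
  [ 0   0   1   1  0  -1 ]
  [ 0   0   0   0  1   3 ]
  [ 0   0   0   0  0   0 ]
Add 9 times ρ2 to ρ1.
  [ 1  -4  0  1  0   1 ]
  [ 0   0  1  1  0  -1 ]
  [ 0   0  0  0  1   3 ]
  [ 0   0  0  0  0   0 ]

[[1, -4, 0, 1, 0, 1], [0, 0, 1, 1, 0, -1], [0, 0, 0, 0, 1, 3], [0, 0, 0, 0, 0, 0]]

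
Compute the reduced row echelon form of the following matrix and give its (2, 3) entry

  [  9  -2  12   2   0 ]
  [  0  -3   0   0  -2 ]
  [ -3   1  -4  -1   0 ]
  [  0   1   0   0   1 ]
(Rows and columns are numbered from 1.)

R1 → 1/9·R1
  [  1  -2/9  4/3  2/9   0 ]
  [  0    -3    0    0  -2 ]
  [ -3     1   -4   -1   0 ]
  [  0     1    0    0   1 ]
R3 → R3 + 3·R1
  [ 1  -2/9  4/3   2/9   0 ]
  [ 0    -3    0     0  -2 ]
  [ 0   1/3    0  -1/3   0 ]
  [ 0     1    0     0   1 ]
R2 → -1/3·R2
  [ 1  -2/9  4/3   2/9    0 ]
  [ 0     1    0     0  2/3 ]
  [ 0   1/3    0  -1/3    0 ]
  [ 0     1    0     0    1 ]
R3 → R3 − 1/3·R2
  [ 1  -2/9  4/3   2/9     0 ]
  [ 0     1    0     0   2/3 ]
  [ 0     0    0  -1/3  -2/9 ]
  [ 0     1    0     0     1 ]
R4 → R4 − R2
  [ 1  -2/9  4/3   2/9     0 ]
  [ 0     1    0     0   2/3 ]
  [ 0     0    0  -1/3  -2/9 ]
  [ 0     0    0     0   1/3 ]
R3 → -3·R3
  [ 1  -2/9  4/3  2/9    0 ]
  [ 0     1    0    0  2/3 ]
  [ 0     0    0    1  2/3 ]
  [ 0     0    0    0  1/3 ]
R4 → 3·R4
  [ 1  -2/9  4/3  2/9    0 ]
  [ 0     1    0    0  2/3 ]
  [ 0     0    0    1  2/3 ]
  [ 0     0    0    0    1 ]
R3 → R3 − 2/3·R4
  [ 1  -2/9  4/3  2/9    0 ]
  [ 0     1    0    0  2/3 ]
  [ 0     0    0    1    0 ]
  [ 0     0    0    0    1 ]
R2 → R2 − 2/3·R4
  [ 1  -2/9  4/3  2/9  0 ]
  [ 0     1    0    0  0 ]
  [ 0     0    0    1  0 ]
  [ 0     0    0    0  1 ]
R1 → R1 − 2/9·R3
  [ 1  -2/9  4/3  0  0 ]
  [ 0     1    0  0  0 ]
  [ 0     0    0  1  0 ]
  [ 0     0    0  0  1 ]
R1 → R1 + 2/9·R2
  [ 1  0  4/3  0  0 ]
  [ 0  1    0  0  0 ]
  [ 0  0    0  1  0 ]
  [ 0  0    0  0  1 ]

0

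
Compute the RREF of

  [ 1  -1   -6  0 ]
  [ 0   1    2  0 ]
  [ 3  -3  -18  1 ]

Subtract 3 times ρ1 from ρ3.
  [ 1  -1  -6  0 ]
  [ 0   1   2  0 ]
  [ 0   0   0  1 ]
Add ρ2 to ρ1.
  [ 1  0  -4  0 ]
  [ 0  1   2  0 ]
  [ 0  0   0  1 ]

[[1, 0, -4, 0], [0, 1, 2, 0], [0, 0, 0, 1]]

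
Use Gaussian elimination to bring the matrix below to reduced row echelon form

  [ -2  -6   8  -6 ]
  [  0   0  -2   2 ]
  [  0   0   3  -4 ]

[[1, 3, 0, 0], [0, 0, 1, 0], [0, 0, 0, 1]]

ρ1 -> -1/2·ρ1
ρ2 -> -1/2·ρ2
ρ3 -> ρ3 − 3·ρ2
ρ3 -> -1·ρ3
ρ2 -> ρ2 + ρ3
ρ1 -> ρ1 − 3·ρ3
ρ1 -> ρ1 + 4·ρ2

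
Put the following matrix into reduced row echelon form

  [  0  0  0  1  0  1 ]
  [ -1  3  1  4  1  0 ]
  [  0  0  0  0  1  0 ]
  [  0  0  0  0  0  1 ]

[[1, -3, -1, 0, 0, 0], [0, 0, 0, 1, 0, 0], [0, 0, 0, 0, 1, 0], [0, 0, 0, 0, 0, 1]]

Swap R1 and R2.
  [ -1  3  1  4  1  0 ]
  [  0  0  0  1  0  1 ]
  [  0  0  0  0  1  0 ]
  [  0  0  0  0  0  1 ]
Multiply R1 by -1.
  [ 1  -3  -1  -4  -1  0 ]
  [ 0   0   0   1   0  1 ]
  [ 0   0   0   0   1  0 ]
  [ 0   0   0   0   0  1 ]
Subtract R4 from R2.
  [ 1  -3  -1  -4  -1  0 ]
  [ 0   0   0   1   0  0 ]
  [ 0   0   0   0   1  0 ]
  [ 0   0   0   0   0  1 ]
Add R3 to R1.
  [ 1  -3  -1  -4  0  0 ]
  [ 0   0   0   1  0  0 ]
  [ 0   0   0   0  1  0 ]
  [ 0   0   0   0  0  1 ]
Add 4 times R2 to R1.
  [ 1  -3  -1  0  0  0 ]
  [ 0   0   0  1  0  0 ]
  [ 0   0   0  0  1  0 ]
  [ 0   0   0  0  0  1 ]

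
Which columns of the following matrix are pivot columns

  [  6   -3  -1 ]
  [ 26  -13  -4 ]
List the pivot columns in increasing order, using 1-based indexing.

1, 3

R1 := 1/6·R1
  [  1  -1/2  -1/6 ]
  [ 26   -13    -4 ]
R2 := R2 − 26·R1
  [ 1  -1/2  -1/6 ]
  [ 0     0   1/3 ]
R2 := 3·R2
  [ 1  -1/2  -1/6 ]
  [ 0     0     1 ]
R1 := R1 + 1/6·R2
  [ 1  -1/2  0 ]
  [ 0     0  1 ]
Pivot columns are the columns containing a leading 1.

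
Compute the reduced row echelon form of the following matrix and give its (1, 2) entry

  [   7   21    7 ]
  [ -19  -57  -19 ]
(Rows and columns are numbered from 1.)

3

Multiply R1 by 1/7.
Add 19 times R1 to R2.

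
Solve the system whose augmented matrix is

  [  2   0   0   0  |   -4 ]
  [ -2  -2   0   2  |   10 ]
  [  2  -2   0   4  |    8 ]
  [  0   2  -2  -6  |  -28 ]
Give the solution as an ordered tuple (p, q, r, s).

ρ1 := 1/2·ρ1
  [  1   0   0   0  |   -2 ]
  [ -2  -2   0   2  |   10 ]
  [  2  -2   0   4  |    8 ]
  [  0   2  -2  -6  |  -28 ]
ρ2 := ρ2 + 2·ρ1
  [ 1   0   0   0  |   -2 ]
  [ 0  -2   0   2  |    6 ]
  [ 2  -2   0   4  |    8 ]
  [ 0   2  -2  -6  |  -28 ]
ρ3 := ρ3 − 2·ρ1
  [ 1   0   0   0  |   -2 ]
  [ 0  -2   0   2  |    6 ]
  [ 0  -2   0   4  |   12 ]
  [ 0   2  -2  -6  |  -28 ]
ρ2 := -1/2·ρ2
  [ 1   0   0   0  |   -2 ]
  [ 0   1   0  -1  |   -3 ]
  [ 0  -2   0   4  |   12 ]
  [ 0   2  -2  -6  |  -28 ]
ρ3 := ρ3 + 2·ρ2
  [ 1  0   0   0  |   -2 ]
  [ 0  1   0  -1  |   -3 ]
  [ 0  0   0   2  |    6 ]
  [ 0  2  -2  -6  |  -28 ]
ρ4 := ρ4 − 2·ρ2
  [ 1  0   0   0  |   -2 ]
  [ 0  1   0  -1  |   -3 ]
  [ 0  0   0   2  |    6 ]
  [ 0  0  -2  -4  |  -22 ]
ρ3 <=> ρ4
  [ 1  0   0   0  |   -2 ]
  [ 0  1   0  -1  |   -3 ]
  [ 0  0  -2  -4  |  -22 ]
  [ 0  0   0   2  |    6 ]
ρ3 := -1/2·ρ3
  [ 1  0  0   0  |  -2 ]
  [ 0  1  0  -1  |  -3 ]
  [ 0  0  1   2  |  11 ]
  [ 0  0  0   2  |   6 ]
ρ4 := 1/2·ρ4
  [ 1  0  0   0  |  -2 ]
  [ 0  1  0  -1  |  -3 ]
  [ 0  0  1   2  |  11 ]
  [ 0  0  0   1  |   3 ]
ρ3 := ρ3 − 2·ρ4
  [ 1  0  0   0  |  -2 ]
  [ 0  1  0  -1  |  -3 ]
  [ 0  0  1   0  |   5 ]
  [ 0  0  0   1  |   3 ]
ρ2 := ρ2 + ρ4
  [ 1  0  0  0  |  -2 ]
  [ 0  1  0  0  |   0 ]
  [ 0  0  1  0  |   5 ]
  [ 0  0  0  1  |   3 ]
Reading off the last column: p = -2, q = 0, r = 5, s = 3.

(-2, 0, 5, 3)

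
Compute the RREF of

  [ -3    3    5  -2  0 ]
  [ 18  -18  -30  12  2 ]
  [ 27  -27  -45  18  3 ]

[[1, -1, -5/3, 2/3, 0], [0, 0, 0, 0, 1], [0, 0, 0, 0, 0]]

ρ1 → -1/3·ρ1
  [  1   -1  -5/3  2/3  0 ]
  [ 18  -18   -30   12  2 ]
  [ 27  -27   -45   18  3 ]
ρ2 → ρ2 − 18·ρ1
  [  1   -1  -5/3  2/3  0 ]
  [  0    0     0    0  2 ]
  [ 27  -27   -45   18  3 ]
ρ3 → ρ3 − 27·ρ1
  [ 1  -1  -5/3  2/3  0 ]
  [ 0   0     0    0  2 ]
  [ 0   0     0    0  3 ]
ρ2 → 1/2·ρ2
  [ 1  -1  -5/3  2/3  0 ]
  [ 0   0     0    0  1 ]
  [ 0   0     0    0  3 ]
ρ3 → ρ3 − 3·ρ2
  [ 1  -1  -5/3  2/3  0 ]
  [ 0   0     0    0  1 ]
  [ 0   0     0    0  0 ]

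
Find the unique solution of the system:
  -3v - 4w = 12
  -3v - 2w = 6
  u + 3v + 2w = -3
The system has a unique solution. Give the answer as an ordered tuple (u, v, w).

Form the augmented matrix and row-reduce:
  [ 0  -3  -4  |  12 ]
  [ 0  -3  -2  |   6 ]
  [ 1   3   2  |  -3 ]
R1 <-> R3
R2 ← -1/3·R2
R3 ← R3 + 3·R2
R3 ← -1/2·R3
R2 ← R2 − 2/3·R3
R1 ← R1 − 2·R3
R1 ← R1 − 3·R2
Reading off the last column: u = 3, v = 0, w = -3.

(3, 0, -3)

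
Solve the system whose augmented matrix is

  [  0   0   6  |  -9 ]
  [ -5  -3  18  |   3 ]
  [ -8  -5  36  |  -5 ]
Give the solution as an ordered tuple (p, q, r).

r1 <-> r2
  [ -5  -3  18  |   3 ]
  [  0   0   6  |  -9 ]
  [ -8  -5  36  |  -5 ]
r1 := -1/5·r1
  [  1  3/5  -18/5  |  -3/5 ]
  [  0    0      6  |    -9 ]
  [ -8   -5     36  |    -5 ]
r3 := r3 + 8·r1
  [ 1   3/5  -18/5  |   -3/5 ]
  [ 0     0      6  |     -9 ]
  [ 0  -1/5   36/5  |  -49/5 ]
r2 <-> r3
  [ 1   3/5  -18/5  |   -3/5 ]
  [ 0  -1/5   36/5  |  -49/5 ]
  [ 0     0      6  |     -9 ]
r2 := -5·r2
  [ 1  3/5  -18/5  |  -3/5 ]
  [ 0    1    -36  |    49 ]
  [ 0    0      6  |    -9 ]
r3 := 1/6·r3
  [ 1  3/5  -18/5  |  -3/5 ]
  [ 0    1    -36  |    49 ]
  [ 0    0      1  |  -3/2 ]
r2 := r2 + 36·r3
  [ 1  3/5  -18/5  |  -3/5 ]
  [ 0    1      0  |    -5 ]
  [ 0    0      1  |  -3/2 ]
r1 := r1 + 18/5·r3
  [ 1  3/5  0  |    -6 ]
  [ 0    1  0  |    -5 ]
  [ 0    0  1  |  -3/2 ]
r1 := r1 − 3/5·r2
  [ 1  0  0  |    -3 ]
  [ 0  1  0  |    -5 ]
  [ 0  0  1  |  -3/2 ]
Reading off the last column: p = -3, q = -5, r = -3/2.

(-3, -5, -3/2)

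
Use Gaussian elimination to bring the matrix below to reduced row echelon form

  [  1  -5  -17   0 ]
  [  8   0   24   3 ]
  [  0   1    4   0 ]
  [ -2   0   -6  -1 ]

[[1, 0, 3, 0], [0, 1, 4, 0], [0, 0, 0, 1], [0, 0, 0, 0]]

r2 ← r2 − 8·r1
  [  1  -5  -17   0 ]
  [  0  40  160   3 ]
  [  0   1    4   0 ]
  [ -2   0   -6  -1 ]
r4 ← r4 + 2·r1
  [ 1   -5  -17   0 ]
  [ 0   40  160   3 ]
  [ 0    1    4   0 ]
  [ 0  -10  -40  -1 ]
r2 ← 1/40·r2
  [ 1   -5  -17     0 ]
  [ 0    1    4  3/40 ]
  [ 0    1    4     0 ]
  [ 0  -10  -40    -1 ]
r3 ← r3 − r2
  [ 1   -5  -17      0 ]
  [ 0    1    4   3/40 ]
  [ 0    0    0  -3/40 ]
  [ 0  -10  -40     -1 ]
r4 ← r4 + 10·r2
  [ 1  -5  -17      0 ]
  [ 0   1    4   3/40 ]
  [ 0   0    0  -3/40 ]
  [ 0   0    0   -1/4 ]
r3 ← -40/3·r3
  [ 1  -5  -17     0 ]
  [ 0   1    4  3/40 ]
  [ 0   0    0     1 ]
  [ 0   0    0  -1/4 ]
r4 ← r4 + 1/4·r3
  [ 1  -5  -17     0 ]
  [ 0   1    4  3/40 ]
  [ 0   0    0     1 ]
  [ 0   0    0     0 ]
r2 ← r2 − 3/40·r3
  [ 1  -5  -17  0 ]
  [ 0   1    4  0 ]
  [ 0   0    0  1 ]
  [ 0   0    0  0 ]
r1 ← r1 + 5·r2
  [ 1  0  3  0 ]
  [ 0  1  4  0 ]
  [ 0  0  0  1 ]
  [ 0  0  0  0 ]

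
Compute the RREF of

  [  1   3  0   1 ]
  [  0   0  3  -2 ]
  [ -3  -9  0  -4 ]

R3 := R3 + 3·R1
  [ 1  3  0   1 ]
  [ 0  0  3  -2 ]
  [ 0  0  0  -1 ]
R2 := 1/3·R2
  [ 1  3  0     1 ]
  [ 0  0  1  -2/3 ]
  [ 0  0  0    -1 ]
R3 := -1·R3
  [ 1  3  0     1 ]
  [ 0  0  1  -2/3 ]
  [ 0  0  0     1 ]
R2 := R2 + 2/3·R3
  [ 1  3  0  1 ]
  [ 0  0  1  0 ]
  [ 0  0  0  1 ]
R1 := R1 − R3
  [ 1  3  0  0 ]
  [ 0  0  1  0 ]
  [ 0  0  0  1 ]

[[1, 3, 0, 0], [0, 0, 1, 0], [0, 0, 0, 1]]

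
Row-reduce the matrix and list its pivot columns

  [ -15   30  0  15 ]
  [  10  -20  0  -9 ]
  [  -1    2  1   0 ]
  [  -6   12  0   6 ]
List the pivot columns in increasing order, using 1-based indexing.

1, 3, 4

ρ1 ← -1/15·ρ1
  [  1   -2  0  -1 ]
  [ 10  -20  0  -9 ]
  [ -1    2  1   0 ]
  [ -6   12  0   6 ]
ρ2 ← ρ2 − 10·ρ1
  [  1  -2  0  -1 ]
  [  0   0  0   1 ]
  [ -1   2  1   0 ]
  [ -6  12  0   6 ]
ρ3 ← ρ3 + ρ1
  [  1  -2  0  -1 ]
  [  0   0  0   1 ]
  [  0   0  1  -1 ]
  [ -6  12  0   6 ]
ρ4 ← ρ4 + 6·ρ1
  [ 1  -2  0  -1 ]
  [ 0   0  0   1 ]
  [ 0   0  1  -1 ]
  [ 0   0  0   0 ]
ρ2 <=> ρ3
  [ 1  -2  0  -1 ]
  [ 0   0  1  -1 ]
  [ 0   0  0   1 ]
  [ 0   0  0   0 ]
ρ2 ← ρ2 + ρ3
  [ 1  -2  0  -1 ]
  [ 0   0  1   0 ]
  [ 0   0  0   1 ]
  [ 0   0  0   0 ]
ρ1 ← ρ1 + ρ3
  [ 1  -2  0  0 ]
  [ 0   0  1  0 ]
  [ 0   0  0  1 ]
  [ 0   0  0  0 ]
Pivot columns are the columns containing a leading 1.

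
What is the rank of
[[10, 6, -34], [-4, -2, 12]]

ρ1 -> 1/10·ρ1
  [  1  3/5  -17/5 ]
  [ -4   -2     12 ]
ρ2 -> ρ2 + 4·ρ1
  [ 1  3/5  -17/5 ]
  [ 0  2/5   -8/5 ]
ρ2 -> 5/2·ρ2
  [ 1  3/5  -17/5 ]
  [ 0    1     -4 ]
ρ1 -> ρ1 − 3/5·ρ2
  [ 1  0  -1 ]
  [ 0  1  -4 ]
The reduced form has 2 nonzero rows.

rank = 2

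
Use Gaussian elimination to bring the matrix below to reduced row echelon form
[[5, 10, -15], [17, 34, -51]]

ρ1 -> 1/5·ρ1
  [  1   2   -3 ]
  [ 17  34  -51 ]
ρ2 -> ρ2 − 17·ρ1
  [ 1  2  -3 ]
  [ 0  0   0 ]

[[1, 2, -3], [0, 0, 0]]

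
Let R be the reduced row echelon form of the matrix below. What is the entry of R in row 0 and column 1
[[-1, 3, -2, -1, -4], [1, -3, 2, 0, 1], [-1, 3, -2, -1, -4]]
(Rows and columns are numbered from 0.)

r1 ← -1·r1
  [  1  -3   2   1   4 ]
  [  1  -3   2   0   1 ]
  [ -1   3  -2  -1  -4 ]
r2 ← r2 − r1
  [  1  -3   2   1   4 ]
  [  0   0   0  -1  -3 ]
  [ -1   3  -2  -1  -4 ]
r3 ← r3 + r1
  [ 1  -3  2   1   4 ]
  [ 0   0  0  -1  -3 ]
  [ 0   0  0   0   0 ]
r2 ← -1·r2
  [ 1  -3  2  1  4 ]
  [ 0   0  0  1  3 ]
  [ 0   0  0  0  0 ]
r1 ← r1 − r2
  [ 1  -3  2  0  1 ]
  [ 0   0  0  1  3 ]
  [ 0   0  0  0  0 ]

-3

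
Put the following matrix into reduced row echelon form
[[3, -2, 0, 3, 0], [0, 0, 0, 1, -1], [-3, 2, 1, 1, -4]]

[[1, -2/3, 0, 0, 1], [0, 0, 1, 0, 0], [0, 0, 0, 1, -1]]

Multiply ρ1 by 1/3.
  [  1  -2/3  0  1   0 ]
  [  0     0  0  1  -1 ]
  [ -3     2  1  1  -4 ]
Add 3 times ρ1 to ρ3.
  [ 1  -2/3  0  1   0 ]
  [ 0     0  0  1  -1 ]
  [ 0     0  1  4  -4 ]
Swap ρ2 and ρ3.
  [ 1  -2/3  0  1   0 ]
  [ 0     0  1  4  -4 ]
  [ 0     0  0  1  -1 ]
Subtract 4 times ρ3 from ρ2.
  [ 1  -2/3  0  1   0 ]
  [ 0     0  1  0   0 ]
  [ 0     0  0  1  -1 ]
Subtract ρ3 from ρ1.
  [ 1  -2/3  0  0   1 ]
  [ 0     0  1  0   0 ]
  [ 0     0  0  1  -1 ]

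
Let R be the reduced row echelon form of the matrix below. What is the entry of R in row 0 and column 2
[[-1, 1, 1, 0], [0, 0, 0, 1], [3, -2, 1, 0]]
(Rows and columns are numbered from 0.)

ρ1 ← -1·ρ1
  [ 1  -1  -1  0 ]
  [ 0   0   0  1 ]
  [ 3  -2   1  0 ]
ρ3 ← ρ3 − 3·ρ1
  [ 1  -1  -1  0 ]
  [ 0   0   0  1 ]
  [ 0   1   4  0 ]
ρ2 <=> ρ3
  [ 1  -1  -1  0 ]
  [ 0   1   4  0 ]
  [ 0   0   0  1 ]
ρ1 ← ρ1 + ρ2
  [ 1  0  3  0 ]
  [ 0  1  4  0 ]
  [ 0  0  0  1 ]

3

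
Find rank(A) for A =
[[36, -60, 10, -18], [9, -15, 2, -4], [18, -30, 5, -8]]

R1 -> 1/36·R1
  [  1  -5/3  5/18  -1/2 ]
  [  9   -15     2    -4 ]
  [ 18   -30     5    -8 ]
R2 -> R2 − 9·R1
  [  1  -5/3  5/18  -1/2 ]
  [  0     0  -1/2   1/2 ]
  [ 18   -30     5    -8 ]
R3 -> R3 − 18·R1
  [ 1  -5/3  5/18  -1/2 ]
  [ 0     0  -1/2   1/2 ]
  [ 0     0     0     1 ]
R2 -> -2·R2
  [ 1  -5/3  5/18  -1/2 ]
  [ 0     0     1    -1 ]
  [ 0     0     0     1 ]
R2 -> R2 + R3
  [ 1  -5/3  5/18  -1/2 ]
  [ 0     0     1     0 ]
  [ 0     0     0     1 ]
R1 -> R1 + 1/2·R3
  [ 1  -5/3  5/18  0 ]
  [ 0     0     1  0 ]
  [ 0     0     0  1 ]
R1 -> R1 − 5/18·R2
  [ 1  -5/3  0  0 ]
  [ 0     0  1  0 ]
  [ 0     0  0  1 ]
The reduced form has 3 nonzero rows.

rank = 3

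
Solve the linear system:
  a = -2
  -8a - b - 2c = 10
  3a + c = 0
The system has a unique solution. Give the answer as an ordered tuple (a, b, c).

(-2, -6, 6)

Form the augmented matrix and row-reduce:
  [  1   0   0  |  -2 ]
  [ -8  -1  -2  |  10 ]
  [  3   0   1  |   0 ]
Add 8 times r1 to r2.
  [ 1   0   0  |  -2 ]
  [ 0  -1  -2  |  -6 ]
  [ 3   0   1  |   0 ]
Subtract 3 times r1 from r3.
  [ 1   0   0  |  -2 ]
  [ 0  -1  -2  |  -6 ]
  [ 0   0   1  |   6 ]
Multiply r2 by -1.
  [ 1  0  0  |  -2 ]
  [ 0  1  2  |   6 ]
  [ 0  0  1  |   6 ]
Subtract 2 times r3 from r2.
  [ 1  0  0  |  -2 ]
  [ 0  1  0  |  -6 ]
  [ 0  0  1  |   6 ]
Reading off the last column: a = -2, b = -6, c = 6.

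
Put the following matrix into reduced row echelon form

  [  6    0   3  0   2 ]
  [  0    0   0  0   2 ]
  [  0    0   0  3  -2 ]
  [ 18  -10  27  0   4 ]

Multiply R1 by 1/6.
  [  1    0  1/2  0  1/3 ]
  [  0    0    0  0    2 ]
  [  0    0    0  3   -2 ]
  [ 18  -10   27  0    4 ]
Subtract 18 times R1 from R4.
  [ 1    0  1/2  0  1/3 ]
  [ 0    0    0  0    2 ]
  [ 0    0    0  3   -2 ]
  [ 0  -10   18  0   -2 ]
Swap R2 and R4.
  [ 1    0  1/2  0  1/3 ]
  [ 0  -10   18  0   -2 ]
  [ 0    0    0  3   -2 ]
  [ 0    0    0  0    2 ]
Multiply R2 by -1/10.
  [ 1  0   1/2  0  1/3 ]
  [ 0  1  -9/5  0  1/5 ]
  [ 0  0     0  3   -2 ]
  [ 0  0     0  0    2 ]
Multiply R3 by 1/3.
  [ 1  0   1/2  0   1/3 ]
  [ 0  1  -9/5  0   1/5 ]
  [ 0  0     0  1  -2/3 ]
  [ 0  0     0  0     2 ]
Multiply R4 by 1/2.
  [ 1  0   1/2  0   1/3 ]
  [ 0  1  -9/5  0   1/5 ]
  [ 0  0     0  1  -2/3 ]
  [ 0  0     0  0     1 ]
Add 2/3 times R4 to R3.
  [ 1  0   1/2  0  1/3 ]
  [ 0  1  -9/5  0  1/5 ]
  [ 0  0     0  1    0 ]
  [ 0  0     0  0    1 ]
Subtract 1/5 times R4 from R2.
  [ 1  0   1/2  0  1/3 ]
  [ 0  1  -9/5  0    0 ]
  [ 0  0     0  1    0 ]
  [ 0  0     0  0    1 ]
Subtract 1/3 times R4 from R1.
  [ 1  0   1/2  0  0 ]
  [ 0  1  -9/5  0  0 ]
  [ 0  0     0  1  0 ]
  [ 0  0     0  0  1 ]

[[1, 0, 1/2, 0, 0], [0, 1, -9/5, 0, 0], [0, 0, 0, 1, 0], [0, 0, 0, 0, 1]]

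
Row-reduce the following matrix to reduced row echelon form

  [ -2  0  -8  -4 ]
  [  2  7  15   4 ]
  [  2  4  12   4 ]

Multiply ρ1 by -1/2.
  [ 1  0   4  2 ]
  [ 2  7  15  4 ]
  [ 2  4  12  4 ]
Subtract 2 times ρ1 from ρ2.
  [ 1  0   4  2 ]
  [ 0  7   7  0 ]
  [ 2  4  12  4 ]
Subtract 2 times ρ1 from ρ3.
  [ 1  0  4  2 ]
  [ 0  7  7  0 ]
  [ 0  4  4  0 ]
Multiply ρ2 by 1/7.
  [ 1  0  4  2 ]
  [ 0  1  1  0 ]
  [ 0  4  4  0 ]
Subtract 4 times ρ2 from ρ3.
  [ 1  0  4  2 ]
  [ 0  1  1  0 ]
  [ 0  0  0  0 ]

[[1, 0, 4, 2], [0, 1, 1, 0], [0, 0, 0, 0]]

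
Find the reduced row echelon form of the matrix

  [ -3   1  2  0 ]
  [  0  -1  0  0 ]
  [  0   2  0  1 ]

Multiply r1 by -1/3.
  [ 1  -1/3  -2/3  0 ]
  [ 0    -1     0  0 ]
  [ 0     2     0  1 ]
Multiply r2 by -1.
  [ 1  -1/3  -2/3  0 ]
  [ 0     1     0  0 ]
  [ 0     2     0  1 ]
Subtract 2 times r2 from r3.
  [ 1  -1/3  -2/3  0 ]
  [ 0     1     0  0 ]
  [ 0     0     0  1 ]
Add 1/3 times r2 to r1.
  [ 1  0  -2/3  0 ]
  [ 0  1     0  0 ]
  [ 0  0     0  1 ]

[[1, 0, -2/3, 0], [0, 1, 0, 0], [0, 0, 0, 1]]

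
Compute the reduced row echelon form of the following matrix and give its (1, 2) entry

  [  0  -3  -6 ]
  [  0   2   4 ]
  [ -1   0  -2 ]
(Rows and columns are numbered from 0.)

R1 <-> R3
  [ -1   0  -2 ]
  [  0   2   4 ]
  [  0  -3  -6 ]
R1 := -1·R1
  [ 1   0   2 ]
  [ 0   2   4 ]
  [ 0  -3  -6 ]
R2 := 1/2·R2
  [ 1   0   2 ]
  [ 0   1   2 ]
  [ 0  -3  -6 ]
R3 := R3 + 3·R2
  [ 1  0  2 ]
  [ 0  1  2 ]
  [ 0  0  0 ]

2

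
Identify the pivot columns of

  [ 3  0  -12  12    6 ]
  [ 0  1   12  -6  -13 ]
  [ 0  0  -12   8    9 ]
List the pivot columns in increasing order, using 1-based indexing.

Multiply r1 by 1/3.
Multiply r3 by -1/12.
Subtract 12 times r3 from r2.
Add 4 times r3 to r1.
Pivot columns are the columns containing a leading 1.

1, 2, 3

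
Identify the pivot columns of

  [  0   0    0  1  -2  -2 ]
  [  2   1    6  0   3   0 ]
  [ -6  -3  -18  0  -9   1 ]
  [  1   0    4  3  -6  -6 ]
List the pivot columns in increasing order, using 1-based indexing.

1, 2, 4, 6

r1 <=> r2
  [  2   1    6  0   3   0 ]
  [  0   0    0  1  -2  -2 ]
  [ -6  -3  -18  0  -9   1 ]
  [  1   0    4  3  -6  -6 ]
r1 → 1/2·r1
  [  1  1/2    3  0  3/2   0 ]
  [  0    0    0  1   -2  -2 ]
  [ -6   -3  -18  0   -9   1 ]
  [  1    0    4  3   -6  -6 ]
r3 → r3 + 6·r1
  [ 1  1/2  3  0  3/2   0 ]
  [ 0    0  0  1   -2  -2 ]
  [ 0    0  0  0    0   1 ]
  [ 1    0  4  3   -6  -6 ]
r4 → r4 − r1
  [ 1   1/2  3  0    3/2   0 ]
  [ 0     0  0  1     -2  -2 ]
  [ 0     0  0  0      0   1 ]
  [ 0  -1/2  1  3  -15/2  -6 ]
r2 <=> r4
  [ 1   1/2  3  0    3/2   0 ]
  [ 0  -1/2  1  3  -15/2  -6 ]
  [ 0     0  0  0      0   1 ]
  [ 0     0  0  1     -2  -2 ]
r2 → -2·r2
  [ 1  1/2   3   0  3/2   0 ]
  [ 0    1  -2  -6   15  12 ]
  [ 0    0   0   0    0   1 ]
  [ 0    0   0   1   -2  -2 ]
r3 <=> r4
  [ 1  1/2   3   0  3/2   0 ]
  [ 0    1  -2  -6   15  12 ]
  [ 0    0   0   1   -2  -2 ]
  [ 0    0   0   0    0   1 ]
r3 → r3 + 2·r4
  [ 1  1/2   3   0  3/2   0 ]
  [ 0    1  -2  -6   15  12 ]
  [ 0    0   0   1   -2   0 ]
  [ 0    0   0   0    0   1 ]
r2 → r2 − 12·r4
  [ 1  1/2   3   0  3/2  0 ]
  [ 0    1  -2  -6   15  0 ]
  [ 0    0   0   1   -2  0 ]
  [ 0    0   0   0    0  1 ]
r2 → r2 + 6·r3
  [ 1  1/2   3  0  3/2  0 ]
  [ 0    1  -2  0    3  0 ]
  [ 0    0   0  1   -2  0 ]
  [ 0    0   0  0    0  1 ]
r1 → r1 − 1/2·r2
  [ 1  0   4  0   0  0 ]
  [ 0  1  -2  0   3  0 ]
  [ 0  0   0  1  -2  0 ]
  [ 0  0   0  0   0  1 ]
Pivot columns are the columns containing a leading 1.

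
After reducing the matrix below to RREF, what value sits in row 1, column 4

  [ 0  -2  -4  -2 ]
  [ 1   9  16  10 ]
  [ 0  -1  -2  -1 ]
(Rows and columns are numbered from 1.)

1

R1 <=> R2
  [ 1   9  16  10 ]
  [ 0  -2  -4  -2 ]
  [ 0  -1  -2  -1 ]
R2 -> -1/2·R2
  [ 1   9  16  10 ]
  [ 0   1   2   1 ]
  [ 0  -1  -2  -1 ]
R3 -> R3 + R2
  [ 1  9  16  10 ]
  [ 0  1   2   1 ]
  [ 0  0   0   0 ]
R1 -> R1 − 9·R2
  [ 1  0  -2  1 ]
  [ 0  1   2  1 ]
  [ 0  0   0  0 ]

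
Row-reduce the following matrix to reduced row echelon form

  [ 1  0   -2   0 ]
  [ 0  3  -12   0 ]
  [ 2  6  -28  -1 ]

[[1, 0, -2, 0], [0, 1, -4, 0], [0, 0, 0, 1]]

ρ3 ← ρ3 − 2·ρ1
ρ2 ← 1/3·ρ2
ρ3 ← ρ3 − 6·ρ2
ρ3 ← -1·ρ3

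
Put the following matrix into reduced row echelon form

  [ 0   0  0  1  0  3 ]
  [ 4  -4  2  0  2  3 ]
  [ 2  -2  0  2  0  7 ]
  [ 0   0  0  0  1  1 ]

Swap R1 and R2.
  [ 4  -4  2  0  2  3 ]
  [ 0   0  0  1  0  3 ]
  [ 2  -2  0  2  0  7 ]
  [ 0   0  0  0  1  1 ]
Multiply R1 by 1/4.
  [ 1  -1  1/2  0  1/2  3/4 ]
  [ 0   0    0  1    0    3 ]
  [ 2  -2    0  2    0    7 ]
  [ 0   0    0  0    1    1 ]
Subtract 2 times R1 from R3.
  [ 1  -1  1/2  0  1/2   3/4 ]
  [ 0   0    0  1    0     3 ]
  [ 0   0   -1  2   -1  11/2 ]
  [ 0   0    0  0    1     1 ]
Swap R2 and R3.
  [ 1  -1  1/2  0  1/2   3/4 ]
  [ 0   0   -1  2   -1  11/2 ]
  [ 0   0    0  1    0     3 ]
  [ 0   0    0  0    1     1 ]
Multiply R2 by -1.
  [ 1  -1  1/2   0  1/2    3/4 ]
  [ 0   0    1  -2    1  -11/2 ]
  [ 0   0    0   1    0      3 ]
  [ 0   0    0   0    1      1 ]
Subtract R4 from R2.
  [ 1  -1  1/2   0  1/2    3/4 ]
  [ 0   0    1  -2    0  -13/2 ]
  [ 0   0    0   1    0      3 ]
  [ 0   0    0   0    1      1 ]
Subtract 1/2 times R4 from R1.
  [ 1  -1  1/2   0  0    1/4 ]
  [ 0   0    1  -2  0  -13/2 ]
  [ 0   0    0   1  0      3 ]
  [ 0   0    0   0  1      1 ]
Add 2 times R3 to R2.
  [ 1  -1  1/2  0  0   1/4 ]
  [ 0   0    1  0  0  -1/2 ]
  [ 0   0    0  1  0     3 ]
  [ 0   0    0  0  1     1 ]
Subtract 1/2 times R2 from R1.
  [ 1  -1  0  0  0   1/2 ]
  [ 0   0  1  0  0  -1/2 ]
  [ 0   0  0  1  0     3 ]
  [ 0   0  0  0  1     1 ]

[[1, -1, 0, 0, 0, 1/2], [0, 0, 1, 0, 0, -1/2], [0, 0, 0, 1, 0, 3], [0, 0, 0, 0, 1, 1]]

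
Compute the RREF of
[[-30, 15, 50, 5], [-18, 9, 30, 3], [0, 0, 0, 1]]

[[1, -1/2, -5/3, 0], [0, 0, 0, 1], [0, 0, 0, 0]]

R1 -> -1/30·R1
R2 -> R2 + 18·R1
R2 ↔ R3
R1 -> R1 + 1/6·R2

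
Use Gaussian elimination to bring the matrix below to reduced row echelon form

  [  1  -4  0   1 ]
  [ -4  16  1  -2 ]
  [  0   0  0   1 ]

R2 ← R2 + 4·R1
  [ 1  -4  0  1 ]
  [ 0   0  1  2 ]
  [ 0   0  0  1 ]
R2 ← R2 − 2·R3
  [ 1  -4  0  1 ]
  [ 0   0  1  0 ]
  [ 0   0  0  1 ]
R1 ← R1 − R3
  [ 1  -4  0  0 ]
  [ 0   0  1  0 ]
  [ 0   0  0  1 ]

[[1, -4, 0, 0], [0, 0, 1, 0], [0, 0, 0, 1]]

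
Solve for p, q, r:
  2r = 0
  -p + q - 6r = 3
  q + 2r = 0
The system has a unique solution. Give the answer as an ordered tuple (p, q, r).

Form the augmented matrix and row-reduce:
  [  0  0   2  |  0 ]
  [ -1  1  -6  |  3 ]
  [  0  1   2  |  0 ]
Swap R1 and R2.
  [ -1  1  -6  |  3 ]
  [  0  0   2  |  0 ]
  [  0  1   2  |  0 ]
Multiply R1 by -1.
  [ 1  -1  6  |  -3 ]
  [ 0   0  2  |   0 ]
  [ 0   1  2  |   0 ]
Swap R2 and R3.
  [ 1  -1  6  |  -3 ]
  [ 0   1  2  |   0 ]
  [ 0   0  2  |   0 ]
Multiply R3 by 1/2.
  [ 1  -1  6  |  -3 ]
  [ 0   1  2  |   0 ]
  [ 0   0  1  |   0 ]
Subtract 2 times R3 from R2.
  [ 1  -1  6  |  -3 ]
  [ 0   1  0  |   0 ]
  [ 0   0  1  |   0 ]
Subtract 6 times R3 from R1.
  [ 1  -1  0  |  -3 ]
  [ 0   1  0  |   0 ]
  [ 0   0  1  |   0 ]
Add R2 to R1.
  [ 1  0  0  |  -3 ]
  [ 0  1  0  |   0 ]
  [ 0  0  1  |   0 ]
Reading off the last column: p = -3, q = 0, r = 0.

(-3, 0, 0)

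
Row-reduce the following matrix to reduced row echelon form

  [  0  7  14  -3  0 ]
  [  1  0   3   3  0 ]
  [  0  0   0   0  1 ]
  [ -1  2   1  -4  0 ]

[[1, 0, 3, 0, 0], [0, 1, 2, 0, 0], [0, 0, 0, 1, 0], [0, 0, 0, 0, 1]]

R1 <=> R2
  [  1  0   3   3  0 ]
  [  0  7  14  -3  0 ]
  [  0  0   0   0  1 ]
  [ -1  2   1  -4  0 ]
R4 ← R4 + R1
  [ 1  0   3   3  0 ]
  [ 0  7  14  -3  0 ]
  [ 0  0   0   0  1 ]
  [ 0  2   4  -1  0 ]
R2 ← 1/7·R2
  [ 1  0  3     3  0 ]
  [ 0  1  2  -3/7  0 ]
  [ 0  0  0     0  1 ]
  [ 0  2  4    -1  0 ]
R4 ← R4 − 2·R2
  [ 1  0  3     3  0 ]
  [ 0  1  2  -3/7  0 ]
  [ 0  0  0     0  1 ]
  [ 0  0  0  -1/7  0 ]
R3 <=> R4
  [ 1  0  3     3  0 ]
  [ 0  1  2  -3/7  0 ]
  [ 0  0  0  -1/7  0 ]
  [ 0  0  0     0  1 ]
R3 ← -7·R3
  [ 1  0  3     3  0 ]
  [ 0  1  2  -3/7  0 ]
  [ 0  0  0     1  0 ]
  [ 0  0  0     0  1 ]
R2 ← R2 + 3/7·R3
  [ 1  0  3  3  0 ]
  [ 0  1  2  0  0 ]
  [ 0  0  0  1  0 ]
  [ 0  0  0  0  1 ]
R1 ← R1 − 3·R3
  [ 1  0  3  0  0 ]
  [ 0  1  2  0  0 ]
  [ 0  0  0  1  0 ]
  [ 0  0  0  0  1 ]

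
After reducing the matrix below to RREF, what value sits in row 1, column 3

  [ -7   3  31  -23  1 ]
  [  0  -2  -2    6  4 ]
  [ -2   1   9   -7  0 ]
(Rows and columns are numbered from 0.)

-3

Multiply R1 by -1/7.
  [  1  -3/7  -31/7  23/7  -1/7 ]
  [  0    -2     -2     6     4 ]
  [ -2     1      9    -7     0 ]
Add 2 times R1 to R3.
  [ 1  -3/7  -31/7  23/7  -1/7 ]
  [ 0    -2     -2     6     4 ]
  [ 0   1/7    1/7  -3/7  -2/7 ]
Multiply R2 by -1/2.
  [ 1  -3/7  -31/7  23/7  -1/7 ]
  [ 0     1      1    -3    -2 ]
  [ 0   1/7    1/7  -3/7  -2/7 ]
Subtract 1/7 times R2 from R3.
  [ 1  -3/7  -31/7  23/7  -1/7 ]
  [ 0     1      1    -3    -2 ]
  [ 0     0      0     0     0 ]
Add 3/7 times R2 to R1.
  [ 1  0  -4   2  -1 ]
  [ 0  1   1  -3  -2 ]
  [ 0  0   0   0   0 ]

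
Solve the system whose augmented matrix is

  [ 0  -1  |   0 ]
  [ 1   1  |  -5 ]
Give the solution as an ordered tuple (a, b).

ρ1 ↔ ρ2
ρ2 := -1·ρ2
ρ1 := ρ1 − ρ2
Reading off the last column: a = -5, b = 0.

(-5, 0)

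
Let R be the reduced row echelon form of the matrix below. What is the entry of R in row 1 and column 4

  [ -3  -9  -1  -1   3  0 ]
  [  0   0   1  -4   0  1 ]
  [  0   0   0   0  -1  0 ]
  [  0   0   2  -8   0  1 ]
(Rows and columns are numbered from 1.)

5/3

R1 ← -1/3·R1
  [ 1  3  1/3  1/3  -1  0 ]
  [ 0  0    1   -4   0  1 ]
  [ 0  0    0    0  -1  0 ]
  [ 0  0    2   -8   0  1 ]
R4 ← R4 − 2·R2
  [ 1  3  1/3  1/3  -1   0 ]
  [ 0  0    1   -4   0   1 ]
  [ 0  0    0    0  -1   0 ]
  [ 0  0    0    0   0  -1 ]
R3 ← -1·R3
  [ 1  3  1/3  1/3  -1   0 ]
  [ 0  0    1   -4   0   1 ]
  [ 0  0    0    0   1   0 ]
  [ 0  0    0    0   0  -1 ]
R4 ← -1·R4
  [ 1  3  1/3  1/3  -1  0 ]
  [ 0  0    1   -4   0  1 ]
  [ 0  0    0    0   1  0 ]
  [ 0  0    0    0   0  1 ]
R2 ← R2 − R4
  [ 1  3  1/3  1/3  -1  0 ]
  [ 0  0    1   -4   0  0 ]
  [ 0  0    0    0   1  0 ]
  [ 0  0    0    0   0  1 ]
R1 ← R1 + R3
  [ 1  3  1/3  1/3  0  0 ]
  [ 0  0    1   -4  0  0 ]
  [ 0  0    0    0  1  0 ]
  [ 0  0    0    0  0  1 ]
R1 ← R1 − 1/3·R2
  [ 1  3  0  5/3  0  0 ]
  [ 0  0  1   -4  0  0 ]
  [ 0  0  0    0  1  0 ]
  [ 0  0  0    0  0  1 ]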